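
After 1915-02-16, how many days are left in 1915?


Day of year: 47 of 365
Remaining = 365 - 47

318 days


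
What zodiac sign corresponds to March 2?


Date: March 2
Conventional tropical zodiac dates: Pisces from February 19 onward; Aries starts March 21
March 2 falls within the Pisces range

Pisces


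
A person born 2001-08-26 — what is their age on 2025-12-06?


Birth: 2001-08-26
Reference: 2025-12-06
Year difference: 2025 - 2001 = 24

24 years old


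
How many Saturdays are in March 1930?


March 1930 has 31 days
Anchor: Jan 1, 1930. With p = 1930 - 1 = 1929: (p + p//4 - p//100 + p//400) mod 7 = (1929 + 482 - 19 + 4) mod 7 = 2396 mod 7 = 2 -> Wednesday (Mon=0 ... Sun=6)
Days before March (Jan-Feb): 59; March 1 index = (2 + 59) mod 7 = 5 -> Saturday
First Saturday is March 1
Saturdays: 1, 8, 15, 22, 29

5 Saturdays


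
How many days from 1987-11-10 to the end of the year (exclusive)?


Day of year: 314 of 365
Remaining = 365 - 314

51 days


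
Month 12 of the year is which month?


Month 12 of 12

December


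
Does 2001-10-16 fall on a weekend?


Anchor: Jan 1, 2001. With p = 2001 - 1 = 2000: (p + p//4 - p//100 + p//400) mod 7 = (2000 + 500 - 20 + 5) mod 7 = 2485 mod 7 = 0 -> Monday (Mon=0 ... Sun=6)
Day of year: 289; offset = 288
Weekday index = (0 + 288) mod 7 = 1 -> Tuesday
Weekend days: Saturday, Sunday

No


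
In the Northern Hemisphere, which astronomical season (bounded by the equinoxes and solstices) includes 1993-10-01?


Date: October 1
Astronomical Autumn (approx.; exact equinox/solstice day varies by year): September 22 to December 20
October 1 falls within the Autumn window

Autumn


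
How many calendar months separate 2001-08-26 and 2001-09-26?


From August 2001 to September 2001
0 years * 12 = 0 months, plus 1 month = 1

1 month


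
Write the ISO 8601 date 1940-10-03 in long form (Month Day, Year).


ISO 1940-10-03 parses as year=1940, month=10, day=03
Month 10 -> October

October 3, 1940


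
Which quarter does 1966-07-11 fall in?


Month: July (month 7)
Q1: Jan-Mar, Q2: Apr-Jun, Q3: Jul-Sep, Q4: Oct-Dec

Q3


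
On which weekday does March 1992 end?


March 1992 has 31 days
Anchor: Jan 1, 1992. With p = 1992 - 1 = 1991: (p + p//4 - p//100 + p//400) mod 7 = (1991 + 497 - 19 + 4) mod 7 = 2473 mod 7 = 2 -> Wednesday (Mon=0 ... Sun=6)
Days before March (Jan-Feb): 60; March 1 index = (2 + 60) mod 7 = 6 -> Sunday
Last day offset: 31 - 1 = 30 days
Weekday index = (6 + 30) mod 7 = 1

Tuesday, March 31


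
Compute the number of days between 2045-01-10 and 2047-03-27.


From 2045-01-10 to 2047-03-27
2045-01-10: day of year = 10
2047-03-27: days before March = 31 + 28 = 59 (2047 is not a leap year); day of year = 59 + 27 = 86
Rest of 2045: 365 - 10 = 355
Full years 2046 (365): 365
Total = 355 + 365 + 86 = 806

806 days


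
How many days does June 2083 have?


June 2083

30 days


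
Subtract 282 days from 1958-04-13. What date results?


Start: 1958-04-13, subtract 282 days
Back 13 days from April 13 reaches March 31, 1958 -> 269 left
March 1958 has 31 days -> back to February 28, 1958 -> 238 left
February 1958 has 28 days -> back to January 31, 1958 -> 210 left
January 1958 has 31 days -> back to December 31, 1957 -> 179 left
December 1957 has 31 days -> back to November 30, 1957 -> 148 left
November 1957 has 30 days -> back to October 31, 1957 -> 118 left
October 1957 has 31 days -> back to September 30, 1957 -> 87 left
September 1957 has 30 days -> back to August 31, 1957 -> 57 left
August 1957 has 31 days -> back to July 31, 1957 -> 26 left
July 1957: 31 - 26 = 5 -> lands on July 5

Result: 1957-07-05


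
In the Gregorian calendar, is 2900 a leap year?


Gregorian leap year rule: divisible by 4, but not by 100, unless also by 400.
2900 is divisible by 100 but not 400 -> not a leap year

No


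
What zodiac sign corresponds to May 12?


Date: May 12
Conventional tropical zodiac dates: Taurus from April 20 onward; Gemini starts May 21
May 12 falls within the Taurus range

Taurus


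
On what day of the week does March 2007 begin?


Target: March 1, 2007
Anchor: Jan 1, 2007. With p = 2007 - 1 = 2006: (p + p//4 - p//100 + p//400) mod 7 = (2006 + 501 - 20 + 5) mod 7 = 2492 mod 7 = 0 -> Monday (Mon=0 ... Sun=6)
Days before March (Jan-Feb): 59 days
Weekday index = (0 + 59) mod 7 = 3

Thursday


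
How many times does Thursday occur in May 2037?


May 2037 has 31 days
Anchor: Jan 1, 2037. With p = 2037 - 1 = 2036: (p + p//4 - p//100 + p//400) mod 7 = (2036 + 509 - 20 + 5) mod 7 = 2530 mod 7 = 3 -> Thursday (Mon=0 ... Sun=6)
Days before May (Jan-Apr): 120; May 1 index = (3 + 120) mod 7 = 4 -> Friday
First Thursday is May 7
Thursdays: 7, 14, 21, 28

4 Thursdays


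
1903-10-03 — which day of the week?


Date: October 3, 1903
Anchor: Jan 1, 1903. With p = 1903 - 1 = 1902: (p + p//4 - p//100 + p//400) mod 7 = (1902 + 475 - 19 + 4) mod 7 = 2362 mod 7 = 3 -> Thursday (Mon=0 ... Sun=6)
Days before October (Jan-Sep): 273; offset = 273 + 3 - 1 = 275
Weekday index = (3 + 275) mod 7 = 5

Day of the week: Saturday


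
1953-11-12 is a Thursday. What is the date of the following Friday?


Current: Thursday
Target: Friday
Days ahead: 1

Next Friday: 1953-11-13


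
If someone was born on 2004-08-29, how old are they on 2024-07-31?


Birth: 2004-08-29
Reference: 2024-07-31
Year difference: 2024 - 2004 = 20
Birthday not yet reached in 2024, subtract 1

19 years old


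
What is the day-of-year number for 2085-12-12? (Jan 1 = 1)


Date: December 12, 2085
Days in months 1 through 11: 334
Plus 12 days in December

Day of year: 346


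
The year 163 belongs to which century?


Century = (year - 1) // 100 + 1
= (163 - 1) // 100 + 1
= 162 // 100 + 1
= 1 + 1

2nd century


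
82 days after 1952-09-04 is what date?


Start: 1952-09-04, add 82 days
September 1952 has 30 days: 30 - 4 = 26 days to September 30 -> 56 left
October 1952 has 31 days -> 25 left
November 1952: 25 <= 30 -> lands on November 25

Result: 1952-11-25


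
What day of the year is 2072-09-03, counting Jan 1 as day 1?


Date: September 3, 2072
Days in months 1 through 8: 244
Plus 3 days in September

Day of year: 247


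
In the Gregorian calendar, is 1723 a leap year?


Gregorian leap year rule: divisible by 4, but not by 100, unless also by 400.
1723 is not divisible by 4 -> not a leap year

No


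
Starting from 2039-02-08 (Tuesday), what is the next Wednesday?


Current: Tuesday
Target: Wednesday
Days ahead: 1

Next Wednesday: 2039-02-09


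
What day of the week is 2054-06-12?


Date: June 12, 2054
Anchor: Jan 1, 2054. With p = 2054 - 1 = 2053: (p + p//4 - p//100 + p//400) mod 7 = (2053 + 513 - 20 + 5) mod 7 = 2551 mod 7 = 3 -> Thursday (Mon=0 ... Sun=6)
Days before June (Jan-May): 151; offset = 151 + 12 - 1 = 162
Weekday index = (3 + 162) mod 7 = 4

Day of the week: Friday


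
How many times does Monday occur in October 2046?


October 2046 has 31 days
Anchor: Jan 1, 2046. With p = 2046 - 1 = 2045: (p + p//4 - p//100 + p//400) mod 7 = (2045 + 511 - 20 + 5) mod 7 = 2541 mod 7 = 0 -> Monday (Mon=0 ... Sun=6)
Days before October (Jan-Sep): 273; October 1 index = (0 + 273) mod 7 = 0 -> Monday
First Monday is October 1
Mondays: 1, 8, 15, 22, 29

5 Mondays


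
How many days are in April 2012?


April 2012

30 days


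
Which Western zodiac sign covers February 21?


Date: February 21
Conventional tropical zodiac dates: Pisces from February 19 onward; Aries starts March 21
February 21 falls within the Pisces range

Pisces


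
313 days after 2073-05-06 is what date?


Start: 2073-05-06, add 313 days
May 2073 has 31 days: 31 - 6 = 25 days to May 31 -> 288 left
June 2073 has 30 days -> 258 left
July 2073 has 31 days -> 227 left
August 2073 has 31 days -> 196 left
September 2073 has 30 days -> 166 left
October 2073 has 31 days -> 135 left
November 2073 has 30 days -> 105 left
December 2073 has 31 days -> 74 left
January 2074 has 31 days -> 43 left
February 2074 has 28 days -> 15 left
March 2074: 15 <= 31 -> lands on March 15

Result: 2074-03-15


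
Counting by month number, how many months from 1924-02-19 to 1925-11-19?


From February 1924 to November 1925
1 year * 12 = 12 months, plus 9 months = 21

21 months


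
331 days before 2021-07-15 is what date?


Start: 2021-07-15, subtract 331 days
Back 15 days from July 15 reaches June 30, 2021 -> 316 left
June 2021 has 30 days -> back to May 31, 2021 -> 286 left
May 2021 has 31 days -> back to April 30, 2021 -> 255 left
April 2021 has 30 days -> back to March 31, 2021 -> 225 left
March 2021 has 31 days -> back to February 28, 2021 -> 194 left
February 2021 has 28 days -> back to January 31, 2021 -> 166 left
January 2021 has 31 days -> back to December 31, 2020 -> 135 left
December 2020 has 31 days -> back to November 30, 2020 -> 104 left
November 2020 has 30 days -> back to October 31, 2020 -> 74 left
October 2020 has 31 days -> back to September 30, 2020 -> 43 left
September 2020 has 30 days -> back to August 31, 2020 -> 13 left
August 2020: 31 - 13 = 18 -> lands on August 18

Result: 2020-08-18


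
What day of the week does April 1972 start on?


Target: April 1, 1972
Anchor: Jan 1, 1972. With p = 1972 - 1 = 1971: (p + p//4 - p//100 + p//400) mod 7 = (1971 + 492 - 19 + 4) mod 7 = 2448 mod 7 = 5 -> Saturday (Mon=0 ... Sun=6)
Days before April (Jan-Mar): 91 days
Weekday index = (5 + 91) mod 7 = 5

Saturday


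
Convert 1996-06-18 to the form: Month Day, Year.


ISO 1996-06-18 parses as year=1996, month=06, day=18
Month 6 -> June

June 18, 1996


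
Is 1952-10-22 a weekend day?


Anchor: Jan 1, 1952. With p = 1952 - 1 = 1951: (p + p//4 - p//100 + p//400) mod 7 = (1951 + 487 - 19 + 4) mod 7 = 2423 mod 7 = 1 -> Tuesday (Mon=0 ... Sun=6)
Day of year: 296; offset = 295
Weekday index = (1 + 295) mod 7 = 2 -> Wednesday
Weekend days: Saturday, Sunday

No


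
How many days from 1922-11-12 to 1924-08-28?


From 1922-11-12 to 1924-08-28
1922-11-12: days before November = 31 + 28 + 31 + 30 + 31 + 30 + 31 + 31 + 30 + 31 = 304 (1922 is not a leap year); day of year = 304 + 12 = 316
1924-08-28: days before August = 31 + 29 + 31 + 30 + 31 + 30 + 31 = 213 (1924 is a leap year); day of year = 213 + 28 = 241
Rest of 1922: 365 - 316 = 49
Full years 1923 (365): 365
Total = 49 + 365 + 241 = 655

655 days


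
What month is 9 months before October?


October is month 10
10 - 9 = 1

January


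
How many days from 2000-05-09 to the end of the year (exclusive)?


Day of year: 130 of 366
Remaining = 366 - 130

236 days


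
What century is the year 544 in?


Century = (year - 1) // 100 + 1
= (544 - 1) // 100 + 1
= 543 // 100 + 1
= 5 + 1

6th century


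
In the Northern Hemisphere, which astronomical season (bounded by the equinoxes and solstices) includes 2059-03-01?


Date: March 1
Astronomical Winter (approx.; exact equinox/solstice day varies by year): December 21 to March 19
March 1 falls within the Winter window

Winter


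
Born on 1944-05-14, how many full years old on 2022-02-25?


Birth: 1944-05-14
Reference: 2022-02-25
Year difference: 2022 - 1944 = 78
Birthday not yet reached in 2022, subtract 1

77 years old


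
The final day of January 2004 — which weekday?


January 2004 has 31 days
Anchor: Jan 1, 2004. With p = 2004 - 1 = 2003: (p + p//4 - p//100 + p//400) mod 7 = (2003 + 500 - 20 + 5) mod 7 = 2488 mod 7 = 3 -> Thursday (Mon=0 ... Sun=6)
January 1 is the anchor itself -> Thursday
Last day offset: 31 - 1 = 30 days
Weekday index = (3 + 30) mod 7 = 5

Saturday, January 31


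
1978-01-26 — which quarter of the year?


Month: January (month 1)
Q1: Jan-Mar, Q2: Apr-Jun, Q3: Jul-Sep, Q4: Oct-Dec

Q1


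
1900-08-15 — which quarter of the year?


Month: August (month 8)
Q1: Jan-Mar, Q2: Apr-Jun, Q3: Jul-Sep, Q4: Oct-Dec

Q3


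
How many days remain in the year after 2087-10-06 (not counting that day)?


Day of year: 279 of 365
Remaining = 365 - 279

86 days


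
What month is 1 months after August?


August is month 8
8 + 1 = 9

September


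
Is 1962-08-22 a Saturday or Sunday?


Anchor: Jan 1, 1962. With p = 1962 - 1 = 1961: (p + p//4 - p//100 + p//400) mod 7 = (1961 + 490 - 19 + 4) mod 7 = 2436 mod 7 = 0 -> Monday (Mon=0 ... Sun=6)
Day of year: 234; offset = 233
Weekday index = (0 + 233) mod 7 = 2 -> Wednesday
Weekend days: Saturday, Sunday

No


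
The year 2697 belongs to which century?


Century = (year - 1) // 100 + 1
= (2697 - 1) // 100 + 1
= 2696 // 100 + 1
= 26 + 1

27th century


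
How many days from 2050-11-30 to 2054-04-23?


From 2050-11-30 to 2054-04-23
2050-11-30: days before November = 31 + 28 + 31 + 30 + 31 + 30 + 31 + 31 + 30 + 31 = 304 (2050 is not a leap year); day of year = 304 + 30 = 334
2054-04-23: days before April = 31 + 28 + 31 = 90 (2054 is not a leap year); day of year = 90 + 23 = 113
Rest of 2050: 365 - 334 = 31
Full years 2051 (365), 2052 (366), 2053 (365): 1096
Total = 31 + 1096 + 113 = 1240

1240 days


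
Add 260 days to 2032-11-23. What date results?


Start: 2032-11-23, add 260 days
November 2032 has 30 days: 30 - 23 = 7 days to November 30 -> 253 left
December 2032 has 31 days -> 222 left
January 2033 has 31 days -> 191 left
February 2033 has 28 days -> 163 left
March 2033 has 31 days -> 132 left
April 2033 has 30 days -> 102 left
May 2033 has 31 days -> 71 left
June 2033 has 30 days -> 41 left
July 2033 has 31 days -> 10 left
August 2033: 10 <= 31 -> lands on August 10

Result: 2033-08-10


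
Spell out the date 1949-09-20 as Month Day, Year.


ISO 1949-09-20 parses as year=1949, month=09, day=20
Month 9 -> September

September 20, 1949


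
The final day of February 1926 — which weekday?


February 1926 has 28 days
Anchor: Jan 1, 1926. With p = 1926 - 1 = 1925: (p + p//4 - p//100 + p//400) mod 7 = (1925 + 481 - 19 + 4) mod 7 = 2391 mod 7 = 4 -> Friday (Mon=0 ... Sun=6)
Days before February (Jan): 31; February 1 index = (4 + 31) mod 7 = 0 -> Monday
Last day offset: 28 - 1 = 27 days
Weekday index = (0 + 27) mod 7 = 6

Sunday, February 28


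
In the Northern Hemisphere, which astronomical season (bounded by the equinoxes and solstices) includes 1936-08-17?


Date: August 17
Astronomical Summer (approx.; exact equinox/solstice day varies by year): June 21 to September 21
August 17 falls within the Summer window

Summer


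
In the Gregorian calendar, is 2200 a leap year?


Gregorian leap year rule: divisible by 4, but not by 100, unless also by 400.
2200 is divisible by 100 but not 400 -> not a leap year

No


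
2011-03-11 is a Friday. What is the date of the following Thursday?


Current: Friday
Target: Thursday
Days ahead: 6

Next Thursday: 2011-03-17


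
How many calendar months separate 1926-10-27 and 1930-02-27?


From October 1926 to February 1930
4 years * 12 = 48 months, minus 8 months = 40

40 months


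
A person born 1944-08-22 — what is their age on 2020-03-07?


Birth: 1944-08-22
Reference: 2020-03-07
Year difference: 2020 - 1944 = 76
Birthday not yet reached in 2020, subtract 1

75 years old


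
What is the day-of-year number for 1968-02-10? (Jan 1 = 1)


Date: February 10, 1968
Days in months 1 through 1: 31
Plus 10 days in February

Day of year: 41


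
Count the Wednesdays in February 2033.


February 2033 has 28 days
Anchor: Jan 1, 2033. With p = 2033 - 1 = 2032: (p + p//4 - p//100 + p//400) mod 7 = (2032 + 508 - 20 + 5) mod 7 = 2525 mod 7 = 5 -> Saturday (Mon=0 ... Sun=6)
Days before February (Jan): 31; February 1 index = (5 + 31) mod 7 = 1 -> Tuesday
First Wednesday is February 2
Wednesdays: 2, 9, 16, 23

4 Wednesdays


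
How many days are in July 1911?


July 1911

31 days


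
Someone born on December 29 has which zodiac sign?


Date: December 29
Conventional tropical zodiac dates: Capricorn from December 22 onward; Aquarius starts January 20
December 29 falls within the Capricorn range

Capricorn


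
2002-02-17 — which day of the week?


Date: February 17, 2002
Anchor: Jan 1, 2002. With p = 2002 - 1 = 2001: (p + p//4 - p//100 + p//400) mod 7 = (2001 + 500 - 20 + 5) mod 7 = 2486 mod 7 = 1 -> Tuesday (Mon=0 ... Sun=6)
Days before February (Jan): 31; offset = 31 + 17 - 1 = 47
Weekday index = (1 + 47) mod 7 = 6

Day of the week: Sunday


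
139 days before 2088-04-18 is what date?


Start: 2088-04-18, subtract 139 days
Back 18 days from April 18 reaches March 31, 2088 -> 121 left
March 2088 has 31 days -> back to February 29, 2088 -> 90 left
February 2088 has 29 days -> back to January 31, 2088 -> 61 left
January 2088 has 31 days -> back to December 31, 2087 -> 30 left
December 2087: 31 - 30 = 1 -> lands on December 1

Result: 2087-12-01


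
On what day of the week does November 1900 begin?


Target: November 1, 1900
Anchor: Jan 1, 1900. With p = 1900 - 1 = 1899: (p + p//4 - p//100 + p//400) mod 7 = (1899 + 474 - 18 + 4) mod 7 = 2359 mod 7 = 0 -> Monday (Mon=0 ... Sun=6)
Days before November (Jan-Oct): 304 days
Weekday index = (0 + 304) mod 7 = 3

Thursday


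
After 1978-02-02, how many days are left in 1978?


Day of year: 33 of 365
Remaining = 365 - 33

332 days


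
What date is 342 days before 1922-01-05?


Start: 1922-01-05, subtract 342 days
Back 5 days from January 5 reaches December 31, 1921 -> 337 left
December 1921 has 31 days -> back to November 30, 1921 -> 306 left
November 1921 has 30 days -> back to October 31, 1921 -> 276 left
October 1921 has 31 days -> back to September 30, 1921 -> 245 left
September 1921 has 30 days -> back to August 31, 1921 -> 215 left
August 1921 has 31 days -> back to July 31, 1921 -> 184 left
July 1921 has 31 days -> back to June 30, 1921 -> 153 left
June 1921 has 30 days -> back to May 31, 1921 -> 123 left
May 1921 has 31 days -> back to April 30, 1921 -> 92 left
April 1921 has 30 days -> back to March 31, 1921 -> 62 left
March 1921 has 31 days -> back to February 28, 1921 -> 31 left
February 1921 has 28 days -> back to January 31, 1921 -> 3 left
January 1921: 31 - 3 = 28 -> lands on January 28

Result: 1921-01-28


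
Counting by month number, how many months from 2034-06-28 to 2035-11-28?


From June 2034 to November 2035
1 year * 12 = 12 months, plus 5 months = 17

17 months


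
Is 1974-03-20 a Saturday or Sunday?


Anchor: Jan 1, 1974. With p = 1974 - 1 = 1973: (p + p//4 - p//100 + p//400) mod 7 = (1973 + 493 - 19 + 4) mod 7 = 2451 mod 7 = 1 -> Tuesday (Mon=0 ... Sun=6)
Day of year: 79; offset = 78
Weekday index = (1 + 78) mod 7 = 2 -> Wednesday
Weekend days: Saturday, Sunday

No


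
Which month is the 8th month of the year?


Month 8 of 12

August


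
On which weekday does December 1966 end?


December 1966 has 31 days
Anchor: Jan 1, 1966. With p = 1966 - 1 = 1965: (p + p//4 - p//100 + p//400) mod 7 = (1965 + 491 - 19 + 4) mod 7 = 2441 mod 7 = 5 -> Saturday (Mon=0 ... Sun=6)
Days before December (Jan-Nov): 334; December 1 index = (5 + 334) mod 7 = 3 -> Thursday
Last day offset: 31 - 1 = 30 days
Weekday index = (3 + 30) mod 7 = 5

Saturday, December 31


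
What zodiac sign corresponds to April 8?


Date: April 8
Conventional tropical zodiac dates: Aries from March 21 onward; Taurus starts April 20
April 8 falls within the Aries range

Aries


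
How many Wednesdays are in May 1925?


May 1925 has 31 days
Anchor: Jan 1, 1925. With p = 1925 - 1 = 1924: (p + p//4 - p//100 + p//400) mod 7 = (1924 + 481 - 19 + 4) mod 7 = 2390 mod 7 = 3 -> Thursday (Mon=0 ... Sun=6)
Days before May (Jan-Apr): 120; May 1 index = (3 + 120) mod 7 = 4 -> Friday
First Wednesday is May 6
Wednesdays: 6, 13, 20, 27

4 Wednesdays


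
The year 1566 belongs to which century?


Century = (year - 1) // 100 + 1
= (1566 - 1) // 100 + 1
= 1565 // 100 + 1
= 15 + 1

16th century


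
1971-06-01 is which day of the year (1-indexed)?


Date: June 1, 1971
Days in months 1 through 5: 151
Plus 1 days in June

Day of year: 152


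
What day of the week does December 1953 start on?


Target: December 1, 1953
Anchor: Jan 1, 1953. With p = 1953 - 1 = 1952: (p + p//4 - p//100 + p//400) mod 7 = (1952 + 488 - 19 + 4) mod 7 = 2425 mod 7 = 3 -> Thursday (Mon=0 ... Sun=6)
Days before December (Jan-Nov): 334 days
Weekday index = (3 + 334) mod 7 = 1

Tuesday


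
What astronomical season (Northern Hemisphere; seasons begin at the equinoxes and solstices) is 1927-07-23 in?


Date: July 23
Astronomical Summer (approx.; exact equinox/solstice day varies by year): June 21 to September 21
July 23 falls within the Summer window

Summer


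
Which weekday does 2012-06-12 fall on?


Date: June 12, 2012
Anchor: Jan 1, 2012. With p = 2012 - 1 = 2011: (p + p//4 - p//100 + p//400) mod 7 = (2011 + 502 - 20 + 5) mod 7 = 2498 mod 7 = 6 -> Sunday (Mon=0 ... Sun=6)
Days before June (Jan-May): 152; offset = 152 + 12 - 1 = 163
Weekday index = (6 + 163) mod 7 = 1

Day of the week: Tuesday


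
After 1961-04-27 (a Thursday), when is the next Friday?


Current: Thursday
Target: Friday
Days ahead: 1

Next Friday: 1961-04-28


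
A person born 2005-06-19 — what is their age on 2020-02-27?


Birth: 2005-06-19
Reference: 2020-02-27
Year difference: 2020 - 2005 = 15
Birthday not yet reached in 2020, subtract 1

14 years old


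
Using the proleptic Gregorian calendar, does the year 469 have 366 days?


Gregorian leap year rule: divisible by 4, but not by 100, unless also by 400.
469 is not divisible by 4 -> not a leap year

No


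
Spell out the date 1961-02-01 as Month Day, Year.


ISO 1961-02-01 parses as year=1961, month=02, day=01
Month 2 -> February

February 1, 1961


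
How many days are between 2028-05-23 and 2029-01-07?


From 2028-05-23 to 2029-01-07
2028-05-23: days before May = 31 + 29 + 31 + 30 = 121 (2028 is a leap year); day of year = 121 + 23 = 144
2029-01-07: day of year = 7
Rest of 2028: 366 - 144 = 222
Total = 222 + 7 = 229

229 days


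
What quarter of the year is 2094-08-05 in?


Month: August (month 8)
Q1: Jan-Mar, Q2: Apr-Jun, Q3: Jul-Sep, Q4: Oct-Dec

Q3


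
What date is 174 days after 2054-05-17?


Start: 2054-05-17, add 174 days
May 2054 has 31 days: 31 - 17 = 14 days to May 31 -> 160 left
June 2054 has 30 days -> 130 left
July 2054 has 31 days -> 99 left
August 2054 has 31 days -> 68 left
September 2054 has 30 days -> 38 left
October 2054 has 31 days -> 7 left
November 2054: 7 <= 30 -> lands on November 7

Result: 2054-11-07


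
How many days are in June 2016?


June 2016

30 days


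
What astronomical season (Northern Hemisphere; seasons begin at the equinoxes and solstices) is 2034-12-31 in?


Date: December 31
Astronomical Winter (approx.; exact equinox/solstice day varies by year): December 21 to March 19
December 31 falls within the Winter window

Winter


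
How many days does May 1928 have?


May 1928

31 days


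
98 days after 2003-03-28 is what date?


Start: 2003-03-28, add 98 days
March 2003 has 31 days: 31 - 28 = 3 days to March 31 -> 95 left
April 2003 has 30 days -> 65 left
May 2003 has 31 days -> 34 left
June 2003 has 30 days -> 4 left
July 2003: 4 <= 31 -> lands on July 4

Result: 2003-07-04


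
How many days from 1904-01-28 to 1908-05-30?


From 1904-01-28 to 1908-05-30
1904-01-28: day of year = 28
1908-05-30: days before May = 31 + 29 + 31 + 30 = 121 (1908 is a leap year); day of year = 121 + 30 = 151
Rest of 1904: 366 - 28 = 338
Full years 1905 (365), 1906 (365), 1907 (365): 1095
Total = 338 + 1095 + 151 = 1584

1584 days


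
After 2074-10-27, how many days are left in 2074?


Day of year: 300 of 365
Remaining = 365 - 300

65 days


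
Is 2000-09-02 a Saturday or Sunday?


Anchor: Jan 1, 2000. With p = 2000 - 1 = 1999: (p + p//4 - p//100 + p//400) mod 7 = (1999 + 499 - 19 + 4) mod 7 = 2483 mod 7 = 5 -> Saturday (Mon=0 ... Sun=6)
Day of year: 246; offset = 245
Weekday index = (5 + 245) mod 7 = 5 -> Saturday
Weekend days: Saturday, Sunday

Yes


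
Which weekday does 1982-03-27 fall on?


Date: March 27, 1982
Anchor: Jan 1, 1982. With p = 1982 - 1 = 1981: (p + p//4 - p//100 + p//400) mod 7 = (1981 + 495 - 19 + 4) mod 7 = 2461 mod 7 = 4 -> Friday (Mon=0 ... Sun=6)
Days before March (Jan-Feb): 59; offset = 59 + 27 - 1 = 85
Weekday index = (4 + 85) mod 7 = 5

Day of the week: Saturday


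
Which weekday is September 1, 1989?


Target: September 1, 1989
Anchor: Jan 1, 1989. With p = 1989 - 1 = 1988: (p + p//4 - p//100 + p//400) mod 7 = (1988 + 497 - 19 + 4) mod 7 = 2470 mod 7 = 6 -> Sunday (Mon=0 ... Sun=6)
Days before September (Jan-Aug): 243 days
Weekday index = (6 + 243) mod 7 = 4

Friday


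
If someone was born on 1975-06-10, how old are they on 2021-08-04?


Birth: 1975-06-10
Reference: 2021-08-04
Year difference: 2021 - 1975 = 46

46 years old


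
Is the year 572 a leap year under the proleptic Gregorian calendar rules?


Gregorian leap year rule: divisible by 4, but not by 100, unless also by 400.
572 is divisible by 4 but not 100 -> leap year

Yes


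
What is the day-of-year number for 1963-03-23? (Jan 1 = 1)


Date: March 23, 1963
Days in months 1 through 2: 59
Plus 23 days in March

Day of year: 82


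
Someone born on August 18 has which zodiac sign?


Date: August 18
Conventional tropical zodiac dates: Leo from July 23 onward; Virgo starts August 23
August 18 falls within the Leo range

Leo


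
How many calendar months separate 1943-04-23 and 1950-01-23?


From April 1943 to January 1950
7 years * 12 = 84 months, minus 3 months = 81

81 months


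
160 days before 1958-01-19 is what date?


Start: 1958-01-19, subtract 160 days
Back 19 days from January 19 reaches December 31, 1957 -> 141 left
December 1957 has 31 days -> back to November 30, 1957 -> 110 left
November 1957 has 30 days -> back to October 31, 1957 -> 80 left
October 1957 has 31 days -> back to September 30, 1957 -> 49 left
September 1957 has 30 days -> back to August 31, 1957 -> 19 left
August 1957: 31 - 19 = 12 -> lands on August 12

Result: 1957-08-12


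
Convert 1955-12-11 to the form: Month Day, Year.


ISO 1955-12-11 parses as year=1955, month=12, day=11
Month 12 -> December

December 11, 1955


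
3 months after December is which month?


December is month 12
12 + 3 = 15; wrap: 15 - 12 = 3

March


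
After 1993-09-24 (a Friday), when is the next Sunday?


Current: Friday
Target: Sunday
Days ahead: 2

Next Sunday: 1993-09-26


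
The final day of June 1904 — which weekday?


June 1904 has 30 days
Anchor: Jan 1, 1904. With p = 1904 - 1 = 1903: (p + p//4 - p//100 + p//400) mod 7 = (1903 + 475 - 19 + 4) mod 7 = 2363 mod 7 = 4 -> Friday (Mon=0 ... Sun=6)
Days before June (Jan-May): 152; June 1 index = (4 + 152) mod 7 = 2 -> Wednesday
Last day offset: 30 - 1 = 29 days
Weekday index = (2 + 29) mod 7 = 3

Thursday, June 30


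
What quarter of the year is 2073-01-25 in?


Month: January (month 1)
Q1: Jan-Mar, Q2: Apr-Jun, Q3: Jul-Sep, Q4: Oct-Dec

Q1


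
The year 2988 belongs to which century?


Century = (year - 1) // 100 + 1
= (2988 - 1) // 100 + 1
= 2987 // 100 + 1
= 29 + 1

30th century


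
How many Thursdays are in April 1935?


April 1935 has 30 days
Anchor: Jan 1, 1935. With p = 1935 - 1 = 1934: (p + p//4 - p//100 + p//400) mod 7 = (1934 + 483 - 19 + 4) mod 7 = 2402 mod 7 = 1 -> Tuesday (Mon=0 ... Sun=6)
Days before April (Jan-Mar): 90; April 1 index = (1 + 90) mod 7 = 0 -> Monday
First Thursday is April 4
Thursdays: 4, 11, 18, 25

4 Thursdays


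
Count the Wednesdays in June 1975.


June 1975 has 30 days
Anchor: Jan 1, 1975. With p = 1975 - 1 = 1974: (p + p//4 - p//100 + p//400) mod 7 = (1974 + 493 - 19 + 4) mod 7 = 2452 mod 7 = 2 -> Wednesday (Mon=0 ... Sun=6)
Days before June (Jan-May): 151; June 1 index = (2 + 151) mod 7 = 6 -> Sunday
First Wednesday is June 4
Wednesdays: 4, 11, 18, 25

4 Wednesdays


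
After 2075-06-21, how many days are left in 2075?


Day of year: 172 of 365
Remaining = 365 - 172

193 days


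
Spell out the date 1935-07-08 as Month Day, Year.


ISO 1935-07-08 parses as year=1935, month=07, day=08
Month 7 -> July

July 8, 1935


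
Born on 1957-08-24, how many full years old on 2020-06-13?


Birth: 1957-08-24
Reference: 2020-06-13
Year difference: 2020 - 1957 = 63
Birthday not yet reached in 2020, subtract 1

62 years old


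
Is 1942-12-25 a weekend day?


Anchor: Jan 1, 1942. With p = 1942 - 1 = 1941: (p + p//4 - p//100 + p//400) mod 7 = (1941 + 485 - 19 + 4) mod 7 = 2411 mod 7 = 3 -> Thursday (Mon=0 ... Sun=6)
Day of year: 359; offset = 358
Weekday index = (3 + 358) mod 7 = 4 -> Friday
Weekend days: Saturday, Sunday

No


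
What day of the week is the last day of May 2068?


May 2068 has 31 days
Anchor: Jan 1, 2068. With p = 2068 - 1 = 2067: (p + p//4 - p//100 + p//400) mod 7 = (2067 + 516 - 20 + 5) mod 7 = 2568 mod 7 = 6 -> Sunday (Mon=0 ... Sun=6)
Days before May (Jan-Apr): 121; May 1 index = (6 + 121) mod 7 = 1 -> Tuesday
Last day offset: 31 - 1 = 30 days
Weekday index = (1 + 30) mod 7 = 3

Thursday, May 31


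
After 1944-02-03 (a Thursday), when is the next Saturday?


Current: Thursday
Target: Saturday
Days ahead: 2

Next Saturday: 1944-02-05


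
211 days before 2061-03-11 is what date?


Start: 2061-03-11, subtract 211 days
Back 11 days from March 11 reaches February 28, 2061 -> 200 left
February 2061 has 28 days -> back to January 31, 2061 -> 172 left
January 2061 has 31 days -> back to December 31, 2060 -> 141 left
December 2060 has 31 days -> back to November 30, 2060 -> 110 left
November 2060 has 30 days -> back to October 31, 2060 -> 80 left
October 2060 has 31 days -> back to September 30, 2060 -> 49 left
September 2060 has 30 days -> back to August 31, 2060 -> 19 left
August 2060: 31 - 19 = 12 -> lands on August 12

Result: 2060-08-12


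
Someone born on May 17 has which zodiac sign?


Date: May 17
Conventional tropical zodiac dates: Taurus from April 20 onward; Gemini starts May 21
May 17 falls within the Taurus range

Taurus


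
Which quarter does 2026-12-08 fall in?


Month: December (month 12)
Q1: Jan-Mar, Q2: Apr-Jun, Q3: Jul-Sep, Q4: Oct-Dec

Q4


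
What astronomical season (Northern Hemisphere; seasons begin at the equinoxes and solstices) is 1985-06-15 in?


Date: June 15
Astronomical Spring (approx.; exact equinox/solstice day varies by year): March 20 to June 20
June 15 falls within the Spring window

Spring


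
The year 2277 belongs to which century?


Century = (year - 1) // 100 + 1
= (2277 - 1) // 100 + 1
= 2276 // 100 + 1
= 22 + 1

23rd century


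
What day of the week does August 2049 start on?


Target: August 1, 2049
Anchor: Jan 1, 2049. With p = 2049 - 1 = 2048: (p + p//4 - p//100 + p//400) mod 7 = (2048 + 512 - 20 + 5) mod 7 = 2545 mod 7 = 4 -> Friday (Mon=0 ... Sun=6)
Days before August (Jan-Jul): 212 days
Weekday index = (4 + 212) mod 7 = 6

Sunday


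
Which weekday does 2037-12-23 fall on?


Date: December 23, 2037
Anchor: Jan 1, 2037. With p = 2037 - 1 = 2036: (p + p//4 - p//100 + p//400) mod 7 = (2036 + 509 - 20 + 5) mod 7 = 2530 mod 7 = 3 -> Thursday (Mon=0 ... Sun=6)
Days before December (Jan-Nov): 334; offset = 334 + 23 - 1 = 356
Weekday index = (3 + 356) mod 7 = 2

Day of the week: Wednesday


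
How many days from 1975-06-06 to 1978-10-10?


From 1975-06-06 to 1978-10-10
1975-06-06: days before June = 31 + 28 + 31 + 30 + 31 = 151 (1975 is not a leap year); day of year = 151 + 6 = 157
1978-10-10: days before October = 31 + 28 + 31 + 30 + 31 + 30 + 31 + 31 + 30 = 273 (1978 is not a leap year); day of year = 273 + 10 = 283
Rest of 1975: 365 - 157 = 208
Full years 1976 (366), 1977 (365): 731
Total = 208 + 731 + 283 = 1222

1222 days


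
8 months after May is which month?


May is month 5
5 + 8 = 13; wrap: 13 - 12 = 1

January


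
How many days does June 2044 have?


June 2044

30 days


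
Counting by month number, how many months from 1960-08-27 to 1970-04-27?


From August 1960 to April 1970
10 years * 12 = 120 months, minus 4 months = 116

116 months


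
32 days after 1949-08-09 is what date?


Start: 1949-08-09, add 32 days
August 1949 has 31 days: 31 - 9 = 22 days to August 31 -> 10 left
September 1949: 10 <= 30 -> lands on September 10

Result: 1949-09-10


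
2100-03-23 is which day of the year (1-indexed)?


Date: March 23, 2100
Days in months 1 through 2: 59
Plus 23 days in March

Day of year: 82


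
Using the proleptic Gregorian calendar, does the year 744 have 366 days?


Gregorian leap year rule: divisible by 4, but not by 100, unless also by 400.
744 is divisible by 4 but not 100 -> leap year

Yes


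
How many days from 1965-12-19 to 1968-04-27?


From 1965-12-19 to 1968-04-27
1965-12-19: days before December = 31 + 28 + 31 + 30 + 31 + 30 + 31 + 31 + 30 + 31 + 30 = 334 (1965 is not a leap year); day of year = 334 + 19 = 353
1968-04-27: days before April = 31 + 29 + 31 = 91 (1968 is a leap year); day of year = 91 + 27 = 118
Rest of 1965: 365 - 353 = 12
Full years 1966 (365), 1967 (365): 730
Total = 12 + 730 + 118 = 860

860 days


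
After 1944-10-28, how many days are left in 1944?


Day of year: 302 of 366
Remaining = 366 - 302

64 days


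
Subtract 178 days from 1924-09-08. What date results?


Start: 1924-09-08, subtract 178 days
Back 8 days from September 8 reaches August 31, 1924 -> 170 left
August 1924 has 31 days -> back to July 31, 1924 -> 139 left
July 1924 has 31 days -> back to June 30, 1924 -> 108 left
June 1924 has 30 days -> back to May 31, 1924 -> 78 left
May 1924 has 31 days -> back to April 30, 1924 -> 47 left
April 1924 has 30 days -> back to March 31, 1924 -> 17 left
March 1924: 31 - 17 = 14 -> lands on March 14

Result: 1924-03-14


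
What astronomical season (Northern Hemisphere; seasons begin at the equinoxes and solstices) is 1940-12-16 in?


Date: December 16
Astronomical Autumn (approx.; exact equinox/solstice day varies by year): September 22 to December 20
December 16 falls within the Autumn window

Autumn


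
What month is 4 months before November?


November is month 11
11 - 4 = 7

July


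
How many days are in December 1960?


December 1960

31 days


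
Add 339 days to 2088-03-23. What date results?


Start: 2088-03-23, add 339 days
March 2088 has 31 days: 31 - 23 = 8 days to March 31 -> 331 left
April 2088 has 30 days -> 301 left
May 2088 has 31 days -> 270 left
June 2088 has 30 days -> 240 left
July 2088 has 31 days -> 209 left
August 2088 has 31 days -> 178 left
September 2088 has 30 days -> 148 left
October 2088 has 31 days -> 117 left
November 2088 has 30 days -> 87 left
December 2088 has 31 days -> 56 left
January 2089 has 31 days -> 25 left
February 2089: 25 <= 28 -> lands on February 25

Result: 2089-02-25


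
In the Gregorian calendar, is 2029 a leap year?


Gregorian leap year rule: divisible by 4, but not by 100, unless also by 400.
2029 is not divisible by 4 -> not a leap year

No


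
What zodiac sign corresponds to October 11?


Date: October 11
Conventional tropical zodiac dates: Libra from September 23 onward; Scorpio starts October 23
October 11 falls within the Libra range

Libra


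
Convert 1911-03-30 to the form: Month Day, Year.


ISO 1911-03-30 parses as year=1911, month=03, day=30
Month 3 -> March

March 30, 1911


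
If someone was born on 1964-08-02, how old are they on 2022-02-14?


Birth: 1964-08-02
Reference: 2022-02-14
Year difference: 2022 - 1964 = 58
Birthday not yet reached in 2022, subtract 1

57 years old


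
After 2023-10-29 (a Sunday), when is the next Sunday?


Current: Sunday
Target: Sunday
Days ahead: 7

Next Sunday: 2023-11-05


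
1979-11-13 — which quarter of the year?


Month: November (month 11)
Q1: Jan-Mar, Q2: Apr-Jun, Q3: Jul-Sep, Q4: Oct-Dec

Q4


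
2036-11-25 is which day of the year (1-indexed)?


Date: November 25, 2036
Days in months 1 through 10: 305
Plus 25 days in November

Day of year: 330


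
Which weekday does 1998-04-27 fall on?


Date: April 27, 1998
Anchor: Jan 1, 1998. With p = 1998 - 1 = 1997: (p + p//4 - p//100 + p//400) mod 7 = (1997 + 499 - 19 + 4) mod 7 = 2481 mod 7 = 3 -> Thursday (Mon=0 ... Sun=6)
Days before April (Jan-Mar): 90; offset = 90 + 27 - 1 = 116
Weekday index = (3 + 116) mod 7 = 0

Day of the week: Monday


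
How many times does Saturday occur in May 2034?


May 2034 has 31 days
Anchor: Jan 1, 2034. With p = 2034 - 1 = 2033: (p + p//4 - p//100 + p//400) mod 7 = (2033 + 508 - 20 + 5) mod 7 = 2526 mod 7 = 6 -> Sunday (Mon=0 ... Sun=6)
Days before May (Jan-Apr): 120; May 1 index = (6 + 120) mod 7 = 0 -> Monday
First Saturday is May 6
Saturdays: 6, 13, 20, 27

4 Saturdays


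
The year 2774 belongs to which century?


Century = (year - 1) // 100 + 1
= (2774 - 1) // 100 + 1
= 2773 // 100 + 1
= 27 + 1

28th century


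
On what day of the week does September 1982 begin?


Target: September 1, 1982
Anchor: Jan 1, 1982. With p = 1982 - 1 = 1981: (p + p//4 - p//100 + p//400) mod 7 = (1981 + 495 - 19 + 4) mod 7 = 2461 mod 7 = 4 -> Friday (Mon=0 ... Sun=6)
Days before September (Jan-Aug): 243 days
Weekday index = (4 + 243) mod 7 = 2

Wednesday


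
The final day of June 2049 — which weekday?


June 2049 has 30 days
Anchor: Jan 1, 2049. With p = 2049 - 1 = 2048: (p + p//4 - p//100 + p//400) mod 7 = (2048 + 512 - 20 + 5) mod 7 = 2545 mod 7 = 4 -> Friday (Mon=0 ... Sun=6)
Days before June (Jan-May): 151; June 1 index = (4 + 151) mod 7 = 1 -> Tuesday
Last day offset: 30 - 1 = 29 days
Weekday index = (1 + 29) mod 7 = 2

Wednesday, June 30


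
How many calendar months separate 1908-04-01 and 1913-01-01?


From April 1908 to January 1913
5 years * 12 = 60 months, minus 3 months = 57

57 months


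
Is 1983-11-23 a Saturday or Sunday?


Anchor: Jan 1, 1983. With p = 1983 - 1 = 1982: (p + p//4 - p//100 + p//400) mod 7 = (1982 + 495 - 19 + 4) mod 7 = 2462 mod 7 = 5 -> Saturday (Mon=0 ... Sun=6)
Day of year: 327; offset = 326
Weekday index = (5 + 326) mod 7 = 2 -> Wednesday
Weekend days: Saturday, Sunday

No


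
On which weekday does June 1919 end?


June 1919 has 30 days
Anchor: Jan 1, 1919. With p = 1919 - 1 = 1918: (p + p//4 - p//100 + p//400) mod 7 = (1918 + 479 - 19 + 4) mod 7 = 2382 mod 7 = 2 -> Wednesday (Mon=0 ... Sun=6)
Days before June (Jan-May): 151; June 1 index = (2 + 151) mod 7 = 6 -> Sunday
Last day offset: 30 - 1 = 29 days
Weekday index = (6 + 29) mod 7 = 0

Monday, June 30


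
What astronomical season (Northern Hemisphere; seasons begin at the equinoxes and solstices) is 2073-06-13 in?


Date: June 13
Astronomical Spring (approx.; exact equinox/solstice day varies by year): March 20 to June 20
June 13 falls within the Spring window

Spring


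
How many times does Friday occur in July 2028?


July 2028 has 31 days
Anchor: Jan 1, 2028. With p = 2028 - 1 = 2027: (p + p//4 - p//100 + p//400) mod 7 = (2027 + 506 - 20 + 5) mod 7 = 2518 mod 7 = 5 -> Saturday (Mon=0 ... Sun=6)
Days before July (Jan-Jun): 182; July 1 index = (5 + 182) mod 7 = 5 -> Saturday
First Friday is July 7
Fridays: 7, 14, 21, 28

4 Fridays


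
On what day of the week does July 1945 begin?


Target: July 1, 1945
Anchor: Jan 1, 1945. With p = 1945 - 1 = 1944: (p + p//4 - p//100 + p//400) mod 7 = (1944 + 486 - 19 + 4) mod 7 = 2415 mod 7 = 0 -> Monday (Mon=0 ... Sun=6)
Days before July (Jan-Jun): 181 days
Weekday index = (0 + 181) mod 7 = 6

Sunday


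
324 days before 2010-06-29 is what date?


Start: 2010-06-29, subtract 324 days
Back 29 days from June 29 reaches May 31, 2010 -> 295 left
May 2010 has 31 days -> back to April 30, 2010 -> 264 left
April 2010 has 30 days -> back to March 31, 2010 -> 234 left
March 2010 has 31 days -> back to February 28, 2010 -> 203 left
February 2010 has 28 days -> back to January 31, 2010 -> 175 left
January 2010 has 31 days -> back to December 31, 2009 -> 144 left
December 2009 has 31 days -> back to November 30, 2009 -> 113 left
November 2009 has 30 days -> back to October 31, 2009 -> 83 left
October 2009 has 31 days -> back to September 30, 2009 -> 52 left
September 2009 has 30 days -> back to August 31, 2009 -> 22 left
August 2009: 31 - 22 = 9 -> lands on August 9

Result: 2009-08-09
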